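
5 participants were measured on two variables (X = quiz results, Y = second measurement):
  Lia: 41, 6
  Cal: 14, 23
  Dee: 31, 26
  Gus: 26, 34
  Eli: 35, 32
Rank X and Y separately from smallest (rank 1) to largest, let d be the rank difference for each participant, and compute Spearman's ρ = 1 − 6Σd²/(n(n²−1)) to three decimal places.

-0.300

Ranks of variable 1: 5, 1, 3, 2, 4
Ranks of variable 2: 1, 2, 3, 5, 4
d = r₁ − r₂: 4, -1, 0, -3, 0
d²: 16, 1, 0, 9, 0; Σd² = 26
ρ = 1 − 6·26/(5·24) = 1 − 156/120 = -0.300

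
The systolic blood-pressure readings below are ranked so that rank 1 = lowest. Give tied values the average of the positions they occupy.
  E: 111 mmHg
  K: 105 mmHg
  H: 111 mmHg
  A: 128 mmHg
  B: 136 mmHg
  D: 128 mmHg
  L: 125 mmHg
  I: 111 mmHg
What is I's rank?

Sorted (ascending): 105, 111, 111, 111, 125, 128, 128, 136
The 3 values of 111 occupy positions 2–4 → average rank 3.
The 2 values of 128 occupy positions 6–7 → average rank (6+7)/2 = 6.5.
I has value 111 mmHg → rank 3.

3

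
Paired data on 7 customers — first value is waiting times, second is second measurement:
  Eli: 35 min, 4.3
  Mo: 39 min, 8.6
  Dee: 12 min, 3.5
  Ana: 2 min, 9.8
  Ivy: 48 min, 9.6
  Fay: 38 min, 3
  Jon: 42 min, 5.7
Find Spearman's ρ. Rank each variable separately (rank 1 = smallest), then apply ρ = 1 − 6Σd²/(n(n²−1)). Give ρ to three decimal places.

0.107

Ranks of variable 1: 3, 5, 2, 1, 7, 4, 6
Ranks of variable 2: 3, 5, 2, 7, 6, 1, 4
d = r₁ − r₂: 0, 0, 0, -6, 1, 3, 2
d²: 0, 0, 0, 36, 1, 9, 4; Σd² = 50
ρ = 1 − 6·50/(7·48) = 1 − 300/336 = 0.107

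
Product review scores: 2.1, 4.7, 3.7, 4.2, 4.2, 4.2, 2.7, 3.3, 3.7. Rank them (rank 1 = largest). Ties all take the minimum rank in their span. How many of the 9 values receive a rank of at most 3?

Sorted (descending): 4.7, 4.2, 4.2, 4.2, 3.7, 3.7, 3.3, 2.7, 2.1
The 3 values of 4.2 occupy positions 2–4 → each gets rank 2.
The 2 values of 3.7 occupy positions 5–6 → each gets rank 5.
Ranks ≤ 3: {1, 2, 2, 2} → 4 values.

4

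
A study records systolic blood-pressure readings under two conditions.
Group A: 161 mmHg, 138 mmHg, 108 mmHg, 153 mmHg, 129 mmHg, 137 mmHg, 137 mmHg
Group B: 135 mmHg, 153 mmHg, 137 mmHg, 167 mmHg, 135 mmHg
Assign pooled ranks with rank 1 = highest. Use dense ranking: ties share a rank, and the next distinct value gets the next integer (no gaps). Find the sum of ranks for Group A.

34

Sorted (descending): 167, 161, 153, 153, 138, 137, 137, 137, 135, 135, 129, 108
The 2 values of 153 share dense rank 3.
The 3 values of 137 share dense rank 5.
The 2 values of 135 share dense rank 6.
Remaining distinct values take the next consecutive integers.
Group A values → pooled ranks: 161→2, 138→4, 108→8, 153→3, 129→7, 137→5, 137→5
Rank sum = 2 + 4 + 8 + 3 + 7 + 5 + 5 = 34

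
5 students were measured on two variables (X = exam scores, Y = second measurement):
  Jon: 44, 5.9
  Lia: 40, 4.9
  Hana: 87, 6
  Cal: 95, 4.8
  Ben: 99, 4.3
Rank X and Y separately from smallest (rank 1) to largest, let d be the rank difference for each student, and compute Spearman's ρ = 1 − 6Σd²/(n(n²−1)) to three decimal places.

Ranks of variable 1: 2, 1, 3, 4, 5
Ranks of variable 2: 4, 3, 5, 2, 1
d = r₁ − r₂: -2, -2, -2, 2, 4
d²: 4, 4, 4, 4, 16; Σd² = 32
ρ = 1 − 6·32/(5·24) = 1 − 192/120 = -0.600

-0.600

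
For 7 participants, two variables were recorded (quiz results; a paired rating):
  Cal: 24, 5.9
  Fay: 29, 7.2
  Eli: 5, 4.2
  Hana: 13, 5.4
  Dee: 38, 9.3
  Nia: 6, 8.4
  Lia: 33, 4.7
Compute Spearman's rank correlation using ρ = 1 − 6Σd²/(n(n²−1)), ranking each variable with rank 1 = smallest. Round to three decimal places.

0.429

Ranks of variable 1: 4, 5, 1, 3, 7, 2, 6
Ranks of variable 2: 4, 5, 1, 3, 7, 6, 2
d = r₁ − r₂: 0, 0, 0, 0, 0, -4, 4
d²: 0, 0, 0, 0, 0, 16, 16; Σd² = 32
ρ = 1 − 6·32/(7·48) = 1 − 192/336 = 0.429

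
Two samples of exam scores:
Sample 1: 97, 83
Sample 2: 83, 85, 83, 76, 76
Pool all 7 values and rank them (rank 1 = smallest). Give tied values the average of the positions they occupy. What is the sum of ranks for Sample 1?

Sorted (ascending): 76, 76, 83, 83, 83, 85, 97
The 2 values of 76 occupy positions 1–2 → average rank (1+2)/2 = 1.5.
The 3 values of 83 occupy positions 3–5 → average rank 4.
Sample 1 values → pooled ranks: 97→7, 83→4
Rank sum = 7 + 4 = 11

11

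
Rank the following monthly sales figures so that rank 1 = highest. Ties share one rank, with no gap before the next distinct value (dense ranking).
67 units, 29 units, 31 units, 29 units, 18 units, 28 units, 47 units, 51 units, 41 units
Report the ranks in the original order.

Sorted (descending): 67, 51, 47, 41, 31, 29, 29, 28, 18
The 2 values of 29 share dense rank 6.
Remaining distinct values take the next consecutive integers.

1, 6, 5, 6, 8, 7, 3, 2, 4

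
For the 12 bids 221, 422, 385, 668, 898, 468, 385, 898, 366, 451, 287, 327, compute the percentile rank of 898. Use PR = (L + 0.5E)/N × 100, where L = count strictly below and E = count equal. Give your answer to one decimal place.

91.7

N = 12.
Strictly below 898: 10. Equal to 898: 2.
PR = (10 + 0.5·2)/12 × 100 = 91.7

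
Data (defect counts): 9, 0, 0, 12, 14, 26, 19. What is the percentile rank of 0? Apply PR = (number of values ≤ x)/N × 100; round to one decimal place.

28.6

N = 7.
Strictly below 0: 0. Equal to 0: 2.
PR = 2/7 × 100 = 28.6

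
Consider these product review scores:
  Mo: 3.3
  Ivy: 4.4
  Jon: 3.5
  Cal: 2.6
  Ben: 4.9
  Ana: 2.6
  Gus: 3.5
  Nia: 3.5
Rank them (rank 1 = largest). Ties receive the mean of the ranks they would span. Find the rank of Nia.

Sorted (descending): 4.9, 4.4, 3.5, 3.5, 3.5, 3.3, 2.6, 2.6
The 3 values of 3.5 occupy positions 3–5 → average rank 4.
The 2 values of 2.6 occupy positions 7–8 → average rank (7+8)/2 = 7.5.
Nia has value 3.5 → rank 4.

4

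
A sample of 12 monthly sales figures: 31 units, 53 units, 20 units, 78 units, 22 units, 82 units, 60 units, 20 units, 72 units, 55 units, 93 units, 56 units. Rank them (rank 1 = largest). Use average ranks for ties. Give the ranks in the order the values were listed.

9, 8, 11.5, 3, 10, 2, 5, 11.5, 4, 7, 1, 6

Sorted (descending): 93, 82, 78, 72, 60, 56, 55, 53, 31, 22, 20, 20
The 2 values of 20 occupy positions 11–12 → average rank (11+12)/2 = 11.5.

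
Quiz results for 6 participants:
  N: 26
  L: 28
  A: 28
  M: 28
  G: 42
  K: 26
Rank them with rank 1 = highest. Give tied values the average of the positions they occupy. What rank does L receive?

Sorted (descending): 42, 28, 28, 28, 26, 26
The 3 values of 28 occupy positions 2–4 → average rank 3.
The 2 values of 26 occupy positions 5–6 → average rank (5+6)/2 = 5.5.
L has value 28 → rank 3.

3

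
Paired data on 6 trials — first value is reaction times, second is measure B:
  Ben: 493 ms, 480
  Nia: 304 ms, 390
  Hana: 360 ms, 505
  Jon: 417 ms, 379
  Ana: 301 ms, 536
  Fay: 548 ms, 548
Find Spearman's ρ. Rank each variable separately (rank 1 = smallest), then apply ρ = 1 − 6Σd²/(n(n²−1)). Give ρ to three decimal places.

Ranks of variable 1: 5, 2, 3, 4, 1, 6
Ranks of variable 2: 3, 2, 4, 1, 5, 6
d = r₁ − r₂: 2, 0, -1, 3, -4, 0
d²: 4, 0, 1, 9, 16, 0; Σd² = 30
ρ = 1 − 6·30/(6·35) = 1 − 180/210 = 0.143

0.143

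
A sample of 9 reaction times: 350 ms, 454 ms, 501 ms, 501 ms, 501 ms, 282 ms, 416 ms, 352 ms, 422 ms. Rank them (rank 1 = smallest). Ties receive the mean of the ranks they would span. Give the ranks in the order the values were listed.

2, 6, 8, 8, 8, 1, 4, 3, 5

Sorted (ascending): 282, 350, 352, 416, 422, 454, 501, 501, 501
The 3 values of 501 occupy positions 7–9 → average rank 8.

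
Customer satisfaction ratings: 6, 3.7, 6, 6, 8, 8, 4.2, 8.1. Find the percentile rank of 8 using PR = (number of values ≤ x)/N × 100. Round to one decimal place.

N = 8.
Strictly below 8: 5. Equal to 8: 2.
PR = 7/8 × 100 = 87.5

87.5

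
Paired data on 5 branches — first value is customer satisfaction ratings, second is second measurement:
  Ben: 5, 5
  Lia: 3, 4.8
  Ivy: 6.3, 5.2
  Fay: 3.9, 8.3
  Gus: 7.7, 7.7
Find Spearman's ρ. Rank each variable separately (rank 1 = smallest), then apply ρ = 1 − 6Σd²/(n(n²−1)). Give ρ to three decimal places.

0.400

Ranks of variable 1: 3, 1, 4, 2, 5
Ranks of variable 2: 2, 1, 3, 5, 4
d = r₁ − r₂: 1, 0, 1, -3, 1
d²: 1, 0, 1, 9, 1; Σd² = 12
ρ = 1 − 6·12/(5·24) = 1 − 72/120 = 0.400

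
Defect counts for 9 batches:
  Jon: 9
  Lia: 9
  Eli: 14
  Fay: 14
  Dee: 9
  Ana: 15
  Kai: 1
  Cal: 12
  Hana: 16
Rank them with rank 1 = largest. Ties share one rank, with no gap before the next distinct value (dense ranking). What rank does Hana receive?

1

Sorted (descending): 16, 15, 14, 14, 12, 9, 9, 9, 1
The 2 values of 14 share dense rank 3.
The 3 values of 9 share dense rank 5.
Remaining distinct values take the next consecutive integers.
Hana has value 16 → rank 1.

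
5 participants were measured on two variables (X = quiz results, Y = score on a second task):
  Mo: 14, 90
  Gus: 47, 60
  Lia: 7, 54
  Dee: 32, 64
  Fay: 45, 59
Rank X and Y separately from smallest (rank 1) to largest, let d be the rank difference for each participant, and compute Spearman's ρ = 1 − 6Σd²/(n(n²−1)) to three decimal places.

Ranks of variable 1: 2, 5, 1, 3, 4
Ranks of variable 2: 5, 3, 1, 4, 2
d = r₁ − r₂: -3, 2, 0, -1, 2
d²: 9, 4, 0, 1, 4; Σd² = 18
ρ = 1 − 6·18/(5·24) = 1 − 108/120 = 0.100

0.100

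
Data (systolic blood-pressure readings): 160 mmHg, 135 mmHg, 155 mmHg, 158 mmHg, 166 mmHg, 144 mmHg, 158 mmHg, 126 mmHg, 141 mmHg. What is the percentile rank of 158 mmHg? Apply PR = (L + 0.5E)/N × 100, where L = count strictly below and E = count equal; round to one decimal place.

66.7

N = 9.
Strictly below 158: 5. Equal to 158: 2.
PR = (5 + 0.5·2)/9 × 100 = 66.7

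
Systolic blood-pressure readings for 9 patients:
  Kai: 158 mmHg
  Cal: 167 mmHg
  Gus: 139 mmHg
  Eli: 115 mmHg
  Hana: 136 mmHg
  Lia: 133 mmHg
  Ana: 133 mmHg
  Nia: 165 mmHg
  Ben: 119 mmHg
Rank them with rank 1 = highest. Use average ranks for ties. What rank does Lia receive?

Sorted (descending): 167, 165, 158, 139, 136, 133, 133, 119, 115
The 2 values of 133 occupy positions 6–7 → average rank (6+7)/2 = 6.5.
Lia has value 133 mmHg → rank 6.5.

6.5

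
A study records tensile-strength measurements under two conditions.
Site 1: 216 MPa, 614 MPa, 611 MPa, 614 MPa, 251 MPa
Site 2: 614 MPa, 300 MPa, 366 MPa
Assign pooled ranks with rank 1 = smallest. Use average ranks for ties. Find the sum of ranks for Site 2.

14

Sorted (ascending): 216, 251, 300, 366, 611, 614, 614, 614
The 3 values of 614 occupy positions 6–8 → average rank 7.
Site 2 values → pooled ranks: 614→7, 300→3, 366→4
Rank sum = 7 + 3 + 4 = 14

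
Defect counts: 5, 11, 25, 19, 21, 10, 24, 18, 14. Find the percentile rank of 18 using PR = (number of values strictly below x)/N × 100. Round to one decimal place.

N = 9.
Strictly below 18: 4. Equal to 18: 1.
PR = 4/9 × 100 = 44.4

44.4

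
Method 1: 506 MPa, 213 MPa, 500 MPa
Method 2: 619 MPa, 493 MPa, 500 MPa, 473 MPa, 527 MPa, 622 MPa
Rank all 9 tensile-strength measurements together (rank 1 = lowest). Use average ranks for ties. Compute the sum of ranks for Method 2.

33.5

Sorted (ascending): 213, 473, 493, 500, 500, 506, 527, 619, 622
The 2 values of 500 occupy positions 4–5 → average rank (4+5)/2 = 4.5.
Method 2 values → pooled ranks: 619→8, 493→3, 500→4.5, 473→2, 527→7, 622→9
Rank sum = 8 + 3 + 4.5 + 2 + 7 + 9 = 33.5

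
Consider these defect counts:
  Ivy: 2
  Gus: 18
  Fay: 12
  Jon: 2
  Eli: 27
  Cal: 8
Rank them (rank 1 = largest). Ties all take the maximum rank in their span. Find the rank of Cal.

Sorted (descending): 27, 18, 12, 8, 2, 2
The 2 values of 2 occupy positions 5–6 → each gets rank 6.
Cal has value 8 → rank 4.

4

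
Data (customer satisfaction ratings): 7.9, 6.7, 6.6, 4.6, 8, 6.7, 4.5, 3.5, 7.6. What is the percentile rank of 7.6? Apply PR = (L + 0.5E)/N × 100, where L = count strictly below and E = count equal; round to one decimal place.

N = 9.
Strictly below 7.6: 6. Equal to 7.6: 1.
PR = (6 + 0.5·1)/9 × 100 = 72.2

72.2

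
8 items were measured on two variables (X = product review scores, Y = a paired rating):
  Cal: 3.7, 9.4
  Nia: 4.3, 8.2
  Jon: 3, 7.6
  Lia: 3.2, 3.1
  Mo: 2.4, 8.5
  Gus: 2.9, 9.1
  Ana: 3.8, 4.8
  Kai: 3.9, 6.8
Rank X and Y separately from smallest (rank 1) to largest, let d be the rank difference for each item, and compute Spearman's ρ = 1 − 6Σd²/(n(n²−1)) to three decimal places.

-0.310

Ranks of variable 1: 5, 8, 3, 4, 1, 2, 6, 7
Ranks of variable 2: 8, 5, 4, 1, 6, 7, 2, 3
d = r₁ − r₂: -3, 3, -1, 3, -5, -5, 4, 4
d²: 9, 9, 1, 9, 25, 25, 16, 16; Σd² = 110
ρ = 1 − 6·110/(8·63) = 1 − 660/504 = -0.310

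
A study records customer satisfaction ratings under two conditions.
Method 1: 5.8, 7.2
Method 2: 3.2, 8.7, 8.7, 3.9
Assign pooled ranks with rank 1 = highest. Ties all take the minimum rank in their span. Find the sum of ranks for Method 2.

Sorted (descending): 8.7, 8.7, 7.2, 5.8, 3.9, 3.2
The 2 values of 8.7 occupy positions 1–2 → each gets rank 1.
Method 2 values → pooled ranks: 3.2→6, 8.7→1, 8.7→1, 3.9→5
Rank sum = 6 + 1 + 1 + 5 = 13

13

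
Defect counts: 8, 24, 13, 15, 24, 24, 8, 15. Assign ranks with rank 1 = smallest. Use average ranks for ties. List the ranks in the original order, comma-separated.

Sorted (ascending): 8, 8, 13, 15, 15, 24, 24, 24
The 2 values of 8 occupy positions 1–2 → average rank (1+2)/2 = 1.5.
The 2 values of 15 occupy positions 4–5 → average rank (4+5)/2 = 4.5.
The 3 values of 24 occupy positions 6–8 → average rank 7.

1.5, 7, 3, 4.5, 7, 7, 1.5, 4.5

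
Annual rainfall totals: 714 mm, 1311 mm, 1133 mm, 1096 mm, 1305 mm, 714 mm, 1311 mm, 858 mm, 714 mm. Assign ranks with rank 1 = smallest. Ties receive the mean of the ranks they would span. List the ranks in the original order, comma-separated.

2, 8.5, 6, 5, 7, 2, 8.5, 4, 2

Sorted (ascending): 714, 714, 714, 858, 1096, 1133, 1305, 1311, 1311
The 3 values of 714 occupy positions 1–3 → average rank 2.
The 2 values of 1311 occupy positions 8–9 → average rank (8+9)/2 = 8.5.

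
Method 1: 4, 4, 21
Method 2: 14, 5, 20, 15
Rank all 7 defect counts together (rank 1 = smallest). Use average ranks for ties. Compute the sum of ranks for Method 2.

18

Sorted (ascending): 4, 4, 5, 14, 15, 20, 21
The 2 values of 4 occupy positions 1–2 → average rank (1+2)/2 = 1.5.
Method 2 values → pooled ranks: 14→4, 5→3, 20→6, 15→5
Rank sum = 4 + 3 + 6 + 5 = 18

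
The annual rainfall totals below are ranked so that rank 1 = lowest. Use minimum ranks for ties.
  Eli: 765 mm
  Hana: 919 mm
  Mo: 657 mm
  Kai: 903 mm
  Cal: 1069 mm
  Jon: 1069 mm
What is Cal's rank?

5

Sorted (ascending): 657, 765, 903, 919, 1069, 1069
The 2 values of 1069 occupy positions 5–6 → each gets rank 5.
Cal has value 1069 mm → rank 5.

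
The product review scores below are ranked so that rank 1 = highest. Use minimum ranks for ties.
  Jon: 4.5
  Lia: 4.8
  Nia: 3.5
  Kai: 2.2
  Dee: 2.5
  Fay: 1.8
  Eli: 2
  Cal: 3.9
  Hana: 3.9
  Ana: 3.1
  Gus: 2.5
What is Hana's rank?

3

Sorted (descending): 4.8, 4.5, 3.9, 3.9, 3.5, 3.1, 2.5, 2.5, 2.2, 2, 1.8
The 2 values of 3.9 occupy positions 3–4 → each gets rank 3.
The 2 values of 2.5 occupy positions 7–8 → each gets rank 7.
Hana has value 3.9 → rank 3.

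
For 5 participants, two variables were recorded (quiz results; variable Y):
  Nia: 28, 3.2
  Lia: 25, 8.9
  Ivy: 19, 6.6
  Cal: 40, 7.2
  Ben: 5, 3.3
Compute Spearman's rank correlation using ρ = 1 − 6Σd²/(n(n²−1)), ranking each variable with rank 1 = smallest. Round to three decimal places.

Ranks of variable 1: 4, 3, 2, 5, 1
Ranks of variable 2: 1, 5, 3, 4, 2
d = r₁ − r₂: 3, -2, -1, 1, -1
d²: 9, 4, 1, 1, 1; Σd² = 16
ρ = 1 − 6·16/(5·24) = 1 − 96/120 = 0.200

0.200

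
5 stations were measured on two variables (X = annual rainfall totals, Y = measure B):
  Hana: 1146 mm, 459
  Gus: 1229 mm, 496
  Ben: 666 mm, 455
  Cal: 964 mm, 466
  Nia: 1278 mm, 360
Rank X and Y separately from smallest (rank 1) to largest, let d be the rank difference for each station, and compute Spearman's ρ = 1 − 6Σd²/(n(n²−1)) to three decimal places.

Ranks of variable 1: 3, 4, 1, 2, 5
Ranks of variable 2: 3, 5, 2, 4, 1
d = r₁ − r₂: 0, -1, -1, -2, 4
d²: 0, 1, 1, 4, 16; Σd² = 22
ρ = 1 − 6·22/(5·24) = 1 − 132/120 = -0.100

-0.100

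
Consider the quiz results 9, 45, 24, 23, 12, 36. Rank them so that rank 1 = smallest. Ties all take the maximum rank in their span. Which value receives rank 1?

Sorted (ascending): 9, 12, 23, 24, 36, 45
No ties — each value takes its position as its rank.
Rank 1 → value 9.

9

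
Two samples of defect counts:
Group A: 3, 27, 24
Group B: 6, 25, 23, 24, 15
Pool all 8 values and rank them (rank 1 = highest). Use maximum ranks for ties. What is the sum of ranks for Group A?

Sorted (descending): 27, 25, 24, 24, 23, 15, 6, 3
The 2 values of 24 occupy positions 3–4 → each gets rank 4.
Group A values → pooled ranks: 3→8, 27→1, 24→4
Rank sum = 8 + 1 + 4 = 13

13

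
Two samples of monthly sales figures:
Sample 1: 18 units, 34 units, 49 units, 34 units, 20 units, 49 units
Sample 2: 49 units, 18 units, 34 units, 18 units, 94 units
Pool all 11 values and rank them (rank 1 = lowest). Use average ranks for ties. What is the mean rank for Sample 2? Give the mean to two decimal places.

6.00

Sorted (ascending): 18, 18, 18, 20, 34, 34, 34, 49, 49, 49, 94
The 3 values of 18 occupy positions 1–3 → average rank 2.
The 3 values of 34 occupy positions 5–7 → average rank 6.
The 3 values of 49 occupy positions 8–10 → average rank 9.
Sample 2 values → pooled ranks: 49→9, 18→2, 34→6, 18→2, 94→11
Mean rank = (9 + 2 + 6 + 2 + 11) / 5 = 6.00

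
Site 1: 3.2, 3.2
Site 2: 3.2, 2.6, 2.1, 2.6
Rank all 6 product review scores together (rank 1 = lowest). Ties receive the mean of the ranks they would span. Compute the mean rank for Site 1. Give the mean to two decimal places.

Sorted (ascending): 2.1, 2.6, 2.6, 3.2, 3.2, 3.2
The 2 values of 2.6 occupy positions 2–3 → average rank (2+3)/2 = 2.5.
The 3 values of 3.2 occupy positions 4–6 → average rank 5.
Site 1 values → pooled ranks: 3.2→5, 3.2→5
Mean rank = (5 + 5) / 2 = 5.00

5.00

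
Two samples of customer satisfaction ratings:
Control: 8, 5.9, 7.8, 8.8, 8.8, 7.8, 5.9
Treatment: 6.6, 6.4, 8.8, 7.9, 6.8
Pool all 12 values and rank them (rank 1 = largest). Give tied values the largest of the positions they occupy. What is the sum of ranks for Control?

48

Sorted (descending): 8.8, 8.8, 8.8, 8, 7.9, 7.8, 7.8, 6.8, 6.6, 6.4, 5.9, 5.9
The 3 values of 8.8 occupy positions 1–3 → each gets rank 3.
The 2 values of 7.8 occupy positions 6–7 → each gets rank 7.
The 2 values of 5.9 occupy positions 11–12 → each gets rank 12.
Control values → pooled ranks: 8→4, 5.9→12, 7.8→7, 8.8→3, 8.8→3, 7.8→7, 5.9→12
Rank sum = 4 + 12 + 7 + 3 + 3 + 7 + 12 = 48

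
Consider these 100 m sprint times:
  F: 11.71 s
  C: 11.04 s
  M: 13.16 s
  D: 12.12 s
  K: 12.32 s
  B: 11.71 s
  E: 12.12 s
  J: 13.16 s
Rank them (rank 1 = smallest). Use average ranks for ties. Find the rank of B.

Sorted (ascending): 11.04, 11.71, 11.71, 12.12, 12.12, 12.32, 13.16, 13.16
The 2 values of 11.71 occupy positions 2–3 → average rank (2+3)/2 = 2.5.
The 2 values of 12.12 occupy positions 4–5 → average rank (4+5)/2 = 4.5.
The 2 values of 13.16 occupy positions 7–8 → average rank (7+8)/2 = 7.5.
B has value 11.71 s → rank 2.5.

2.5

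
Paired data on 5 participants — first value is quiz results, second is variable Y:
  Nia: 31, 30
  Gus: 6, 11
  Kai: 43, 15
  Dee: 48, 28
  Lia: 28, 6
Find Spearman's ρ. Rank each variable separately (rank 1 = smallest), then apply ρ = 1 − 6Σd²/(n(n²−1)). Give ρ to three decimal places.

Ranks of variable 1: 3, 1, 4, 5, 2
Ranks of variable 2: 5, 2, 3, 4, 1
d = r₁ − r₂: -2, -1, 1, 1, 1
d²: 4, 1, 1, 1, 1; Σd² = 8
ρ = 1 − 6·8/(5·24) = 1 − 48/120 = 0.600

0.600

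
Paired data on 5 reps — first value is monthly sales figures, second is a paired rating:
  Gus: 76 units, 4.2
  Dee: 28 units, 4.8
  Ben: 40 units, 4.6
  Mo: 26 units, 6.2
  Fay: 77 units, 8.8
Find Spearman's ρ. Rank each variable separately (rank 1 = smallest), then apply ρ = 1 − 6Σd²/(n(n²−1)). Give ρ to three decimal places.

0.000

Ranks of variable 1: 4, 2, 3, 1, 5
Ranks of variable 2: 1, 3, 2, 4, 5
d = r₁ − r₂: 3, -1, 1, -3, 0
d²: 9, 1, 1, 9, 0; Σd² = 20
ρ = 1 − 6·20/(5·24) = 1 − 120/120 = 0.000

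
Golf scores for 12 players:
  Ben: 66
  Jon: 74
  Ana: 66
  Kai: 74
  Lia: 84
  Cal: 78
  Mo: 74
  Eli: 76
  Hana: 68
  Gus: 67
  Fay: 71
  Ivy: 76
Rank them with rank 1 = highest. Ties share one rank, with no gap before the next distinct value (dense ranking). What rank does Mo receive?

Sorted (descending): 84, 78, 76, 76, 74, 74, 74, 71, 68, 67, 66, 66
The 2 values of 76 share dense rank 3.
The 3 values of 74 share dense rank 4.
The 2 values of 66 share dense rank 8.
Remaining distinct values take the next consecutive integers.
Mo has value 74 → rank 4.

4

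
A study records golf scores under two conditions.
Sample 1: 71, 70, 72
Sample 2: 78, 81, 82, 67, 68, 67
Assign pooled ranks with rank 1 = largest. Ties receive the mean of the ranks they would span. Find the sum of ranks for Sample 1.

Sorted (descending): 82, 81, 78, 72, 71, 70, 68, 67, 67
The 2 values of 67 occupy positions 8–9 → average rank (8+9)/2 = 8.5.
Sample 1 values → pooled ranks: 71→5, 70→6, 72→4
Rank sum = 5 + 6 + 4 = 15

15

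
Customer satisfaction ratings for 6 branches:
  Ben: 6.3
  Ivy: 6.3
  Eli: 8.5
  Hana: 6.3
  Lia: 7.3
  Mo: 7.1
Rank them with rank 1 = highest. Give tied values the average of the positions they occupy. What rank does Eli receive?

Sorted (descending): 8.5, 7.3, 7.1, 6.3, 6.3, 6.3
The 3 values of 6.3 occupy positions 4–6 → average rank 5.
Eli has value 8.5 → rank 1.

1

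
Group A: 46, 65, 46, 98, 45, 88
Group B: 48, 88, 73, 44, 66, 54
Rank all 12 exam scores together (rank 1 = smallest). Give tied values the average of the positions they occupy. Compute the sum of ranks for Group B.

Sorted (ascending): 44, 45, 46, 46, 48, 54, 65, 66, 73, 88, 88, 98
The 2 values of 46 occupy positions 3–4 → average rank (3+4)/2 = 3.5.
The 2 values of 88 occupy positions 10–11 → average rank (10+11)/2 = 10.5.
Group B values → pooled ranks: 48→5, 88→10.5, 73→9, 44→1, 66→8, 54→6
Rank sum = 5 + 10.5 + 9 + 1 + 8 + 6 = 39.5

39.5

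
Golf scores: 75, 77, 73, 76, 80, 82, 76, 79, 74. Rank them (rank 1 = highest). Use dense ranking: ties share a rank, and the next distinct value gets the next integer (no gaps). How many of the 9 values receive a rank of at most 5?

Sorted (descending): 82, 80, 79, 77, 76, 76, 75, 74, 73
The 2 values of 76 share dense rank 5.
Remaining distinct values take the next consecutive integers.
Ranks ≤ 5: {1, 2, 3, 4, 5, 5} → 6 values.

6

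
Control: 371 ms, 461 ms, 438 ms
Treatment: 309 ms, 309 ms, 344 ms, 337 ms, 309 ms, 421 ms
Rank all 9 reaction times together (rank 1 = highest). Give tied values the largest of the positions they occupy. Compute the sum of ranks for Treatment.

Sorted (descending): 461, 438, 421, 371, 344, 337, 309, 309, 309
The 3 values of 309 occupy positions 7–9 → each gets rank 9.
Treatment values → pooled ranks: 309→9, 309→9, 344→5, 337→6, 309→9, 421→3
Rank sum = 9 + 9 + 5 + 6 + 9 + 3 = 41

41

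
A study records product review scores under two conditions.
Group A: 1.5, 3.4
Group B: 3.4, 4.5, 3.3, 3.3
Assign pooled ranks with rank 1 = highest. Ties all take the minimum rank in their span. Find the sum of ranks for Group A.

8

Sorted (descending): 4.5, 3.4, 3.4, 3.3, 3.3, 1.5
The 2 values of 3.4 occupy positions 2–3 → each gets rank 2.
The 2 values of 3.3 occupy positions 4–5 → each gets rank 4.
Group A values → pooled ranks: 1.5→6, 3.4→2
Rank sum = 6 + 2 = 8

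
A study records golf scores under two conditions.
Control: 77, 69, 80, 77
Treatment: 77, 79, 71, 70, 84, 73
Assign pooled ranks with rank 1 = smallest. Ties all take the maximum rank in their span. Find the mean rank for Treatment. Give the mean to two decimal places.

5.67

Sorted (ascending): 69, 70, 71, 73, 77, 77, 77, 79, 80, 84
The 3 values of 77 occupy positions 5–7 → each gets rank 7.
Treatment values → pooled ranks: 77→7, 79→8, 71→3, 70→2, 84→10, 73→4
Mean rank = (7 + 8 + 3 + 2 + 10 + 4) / 6 = 5.67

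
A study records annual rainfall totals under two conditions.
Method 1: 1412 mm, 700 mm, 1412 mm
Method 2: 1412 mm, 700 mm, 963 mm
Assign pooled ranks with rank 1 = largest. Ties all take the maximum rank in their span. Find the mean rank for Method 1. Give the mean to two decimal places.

4.00

Sorted (descending): 1412, 1412, 1412, 963, 700, 700
The 3 values of 1412 occupy positions 1–3 → each gets rank 3.
The 2 values of 700 occupy positions 5–6 → each gets rank 6.
Method 1 values → pooled ranks: 1412→3, 700→6, 1412→3
Mean rank = (3 + 6 + 3) / 3 = 4.00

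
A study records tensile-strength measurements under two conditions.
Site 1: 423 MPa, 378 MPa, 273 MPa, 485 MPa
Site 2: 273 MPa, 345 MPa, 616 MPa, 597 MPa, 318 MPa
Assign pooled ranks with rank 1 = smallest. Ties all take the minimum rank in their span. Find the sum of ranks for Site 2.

25

Sorted (ascending): 273, 273, 318, 345, 378, 423, 485, 597, 616
The 2 values of 273 occupy positions 1–2 → each gets rank 1.
Site 2 values → pooled ranks: 273→1, 345→4, 616→9, 597→8, 318→3
Rank sum = 1 + 4 + 9 + 8 + 3 = 25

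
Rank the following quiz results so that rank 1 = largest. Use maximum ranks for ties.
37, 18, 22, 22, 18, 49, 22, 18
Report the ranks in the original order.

Sorted (descending): 49, 37, 22, 22, 22, 18, 18, 18
The 3 values of 22 occupy positions 3–5 → each gets rank 5.
The 3 values of 18 occupy positions 6–8 → each gets rank 8.

2, 8, 5, 5, 8, 1, 5, 8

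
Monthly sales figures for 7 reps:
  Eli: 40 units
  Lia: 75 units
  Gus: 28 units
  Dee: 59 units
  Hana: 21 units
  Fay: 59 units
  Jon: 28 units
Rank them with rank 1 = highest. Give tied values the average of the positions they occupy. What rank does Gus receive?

5.5

Sorted (descending): 75, 59, 59, 40, 28, 28, 21
The 2 values of 59 occupy positions 2–3 → average rank (2+3)/2 = 2.5.
The 2 values of 28 occupy positions 5–6 → average rank (5+6)/2 = 5.5.
Gus has value 28 units → rank 5.5.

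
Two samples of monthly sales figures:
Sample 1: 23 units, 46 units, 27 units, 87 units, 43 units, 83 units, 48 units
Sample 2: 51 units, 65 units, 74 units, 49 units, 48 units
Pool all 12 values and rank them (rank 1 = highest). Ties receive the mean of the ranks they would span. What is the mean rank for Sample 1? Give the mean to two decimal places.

Sorted (descending): 87, 83, 74, 65, 51, 49, 48, 48, 46, 43, 27, 23
The 2 values of 48 occupy positions 7–8 → average rank (7+8)/2 = 7.5.
Sample 1 values → pooled ranks: 23→12, 46→9, 27→11, 87→1, 43→10, 83→2, 48→7.5
Mean rank = (12 + 9 + 11 + 1 + 10 + 2 + 7.5) / 7 = 7.50

7.50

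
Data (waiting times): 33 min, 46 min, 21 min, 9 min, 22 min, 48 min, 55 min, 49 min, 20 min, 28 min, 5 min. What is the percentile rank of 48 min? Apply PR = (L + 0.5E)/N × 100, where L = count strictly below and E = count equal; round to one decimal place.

N = 11.
Strictly below 48: 8. Equal to 48: 1.
PR = (8 + 0.5·1)/11 × 100 = 77.3

77.3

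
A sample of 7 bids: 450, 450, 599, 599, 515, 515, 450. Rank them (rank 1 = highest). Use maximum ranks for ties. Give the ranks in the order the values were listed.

Sorted (descending): 599, 599, 515, 515, 450, 450, 450
The 2 values of 599 occupy positions 1–2 → each gets rank 2.
The 2 values of 515 occupy positions 3–4 → each gets rank 4.
The 3 values of 450 occupy positions 5–7 → each gets rank 7.

7, 7, 2, 2, 4, 4, 7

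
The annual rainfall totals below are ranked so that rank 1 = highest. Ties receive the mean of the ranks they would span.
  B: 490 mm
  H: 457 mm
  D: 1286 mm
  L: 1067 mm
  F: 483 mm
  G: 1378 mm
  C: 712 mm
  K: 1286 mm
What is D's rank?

2.5

Sorted (descending): 1378, 1286, 1286, 1067, 712, 490, 483, 457
The 2 values of 1286 occupy positions 2–3 → average rank (2+3)/2 = 2.5.
D has value 1286 mm → rank 2.5.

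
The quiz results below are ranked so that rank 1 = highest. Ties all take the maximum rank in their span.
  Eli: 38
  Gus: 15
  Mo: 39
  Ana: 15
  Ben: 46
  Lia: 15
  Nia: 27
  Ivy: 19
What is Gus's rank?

Sorted (descending): 46, 39, 38, 27, 19, 15, 15, 15
The 3 values of 15 occupy positions 6–8 → each gets rank 8.
Gus has value 15 → rank 8.

8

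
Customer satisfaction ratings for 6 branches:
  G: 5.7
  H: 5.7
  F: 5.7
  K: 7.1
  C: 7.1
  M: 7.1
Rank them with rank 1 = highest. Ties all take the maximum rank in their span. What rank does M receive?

3

Sorted (descending): 7.1, 7.1, 7.1, 5.7, 5.7, 5.7
The 3 values of 7.1 occupy positions 1–3 → each gets rank 3.
The 3 values of 5.7 occupy positions 4–6 → each gets rank 6.
M has value 7.1 → rank 3.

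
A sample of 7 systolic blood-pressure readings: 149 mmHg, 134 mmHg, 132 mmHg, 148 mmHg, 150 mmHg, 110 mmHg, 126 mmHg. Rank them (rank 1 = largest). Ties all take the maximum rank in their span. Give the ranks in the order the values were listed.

2, 4, 5, 3, 1, 7, 6

Sorted (descending): 150, 149, 148, 134, 132, 126, 110
No ties — each value takes its position as its rank.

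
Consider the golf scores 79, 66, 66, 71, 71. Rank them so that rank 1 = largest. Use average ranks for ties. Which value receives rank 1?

79

Sorted (descending): 79, 71, 71, 66, 66
The 2 values of 71 occupy positions 2–3 → average rank (2+3)/2 = 2.5.
The 2 values of 66 occupy positions 4–5 → average rank (4+5)/2 = 4.5.
Rank 1 → value 79.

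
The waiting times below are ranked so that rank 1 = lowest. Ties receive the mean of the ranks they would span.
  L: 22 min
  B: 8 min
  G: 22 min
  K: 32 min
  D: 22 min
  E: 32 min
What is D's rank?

3

Sorted (ascending): 8, 22, 22, 22, 32, 32
The 3 values of 22 occupy positions 2–4 → average rank 3.
The 2 values of 32 occupy positions 5–6 → average rank (5+6)/2 = 5.5.
D has value 22 min → rank 3.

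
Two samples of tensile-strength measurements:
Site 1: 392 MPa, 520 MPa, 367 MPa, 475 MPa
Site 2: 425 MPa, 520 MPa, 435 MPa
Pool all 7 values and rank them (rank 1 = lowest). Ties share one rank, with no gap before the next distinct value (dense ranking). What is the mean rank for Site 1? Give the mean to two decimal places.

Sorted (ascending): 367, 392, 425, 435, 475, 520, 520
The 2 values of 520 share dense rank 6.
Remaining distinct values take the next consecutive integers.
Site 1 values → pooled ranks: 392→2, 520→6, 367→1, 475→5
Mean rank = (2 + 6 + 1 + 5) / 4 = 3.50

3.50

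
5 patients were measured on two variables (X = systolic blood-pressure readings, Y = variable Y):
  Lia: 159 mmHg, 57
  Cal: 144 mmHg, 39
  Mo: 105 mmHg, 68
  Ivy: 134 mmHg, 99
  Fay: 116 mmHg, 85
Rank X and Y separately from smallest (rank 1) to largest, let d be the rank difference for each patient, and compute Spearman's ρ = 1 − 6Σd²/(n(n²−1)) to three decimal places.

-0.500

Ranks of variable 1: 5, 4, 1, 3, 2
Ranks of variable 2: 2, 1, 3, 5, 4
d = r₁ − r₂: 3, 3, -2, -2, -2
d²: 9, 9, 4, 4, 4; Σd² = 30
ρ = 1 − 6·30/(5·24) = 1 − 180/120 = -0.500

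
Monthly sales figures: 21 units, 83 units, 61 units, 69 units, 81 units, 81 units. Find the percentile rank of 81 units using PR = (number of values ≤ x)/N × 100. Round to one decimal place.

N = 6.
Strictly below 81: 3. Equal to 81: 2.
PR = 5/6 × 100 = 83.3

83.3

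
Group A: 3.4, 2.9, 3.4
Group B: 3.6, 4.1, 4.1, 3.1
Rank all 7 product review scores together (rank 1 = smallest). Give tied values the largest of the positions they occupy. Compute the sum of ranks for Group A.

9

Sorted (ascending): 2.9, 3.1, 3.4, 3.4, 3.6, 4.1, 4.1
The 2 values of 3.4 occupy positions 3–4 → each gets rank 4.
The 2 values of 4.1 occupy positions 6–7 → each gets rank 7.
Group A values → pooled ranks: 3.4→4, 2.9→1, 3.4→4
Rank sum = 4 + 1 + 4 = 9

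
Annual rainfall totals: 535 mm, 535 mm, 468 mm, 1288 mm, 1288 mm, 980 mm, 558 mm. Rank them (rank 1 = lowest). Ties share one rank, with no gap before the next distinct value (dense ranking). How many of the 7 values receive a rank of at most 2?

3

Sorted (ascending): 468, 535, 535, 558, 980, 1288, 1288
The 2 values of 535 share dense rank 2.
The 2 values of 1288 share dense rank 5.
Remaining distinct values take the next consecutive integers.
Ranks ≤ 2: {1, 2, 2} → 3 values.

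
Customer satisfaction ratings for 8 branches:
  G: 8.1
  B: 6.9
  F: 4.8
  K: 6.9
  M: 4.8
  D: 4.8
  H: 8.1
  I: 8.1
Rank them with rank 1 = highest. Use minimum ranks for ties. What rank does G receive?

1

Sorted (descending): 8.1, 8.1, 8.1, 6.9, 6.9, 4.8, 4.8, 4.8
The 3 values of 8.1 occupy positions 1–3 → each gets rank 1.
The 2 values of 6.9 occupy positions 4–5 → each gets rank 4.
The 3 values of 4.8 occupy positions 6–8 → each gets rank 6.
G has value 8.1 → rank 1.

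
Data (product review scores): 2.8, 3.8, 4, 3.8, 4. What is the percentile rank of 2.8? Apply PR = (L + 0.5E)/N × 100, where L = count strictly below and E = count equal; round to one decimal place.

N = 5.
Strictly below 2.8: 0. Equal to 2.8: 1.
PR = (0 + 0.5·1)/5 × 100 = 10.0

10.0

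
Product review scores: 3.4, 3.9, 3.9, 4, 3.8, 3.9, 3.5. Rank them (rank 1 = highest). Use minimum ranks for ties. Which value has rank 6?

Sorted (descending): 4, 3.9, 3.9, 3.9, 3.8, 3.5, 3.4
The 3 values of 3.9 occupy positions 2–4 → each gets rank 2.
Rank 6 → value 3.5.

3.5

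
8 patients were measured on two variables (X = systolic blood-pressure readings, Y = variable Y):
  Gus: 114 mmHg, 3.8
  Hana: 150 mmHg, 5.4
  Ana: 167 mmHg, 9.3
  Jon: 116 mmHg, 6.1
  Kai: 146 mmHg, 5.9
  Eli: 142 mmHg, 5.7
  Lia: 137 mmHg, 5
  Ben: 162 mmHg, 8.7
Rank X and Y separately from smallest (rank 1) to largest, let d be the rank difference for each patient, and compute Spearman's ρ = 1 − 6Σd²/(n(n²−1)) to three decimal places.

0.690

Ranks of variable 1: 1, 6, 8, 2, 5, 4, 3, 7
Ranks of variable 2: 1, 3, 8, 6, 5, 4, 2, 7
d = r₁ − r₂: 0, 3, 0, -4, 0, 0, 1, 0
d²: 0, 9, 0, 16, 0, 0, 1, 0; Σd² = 26
ρ = 1 − 6·26/(8·63) = 1 − 156/504 = 0.690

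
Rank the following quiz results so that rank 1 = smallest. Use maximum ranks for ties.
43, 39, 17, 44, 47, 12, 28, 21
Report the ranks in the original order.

6, 5, 2, 7, 8, 1, 4, 3

Sorted (ascending): 12, 17, 21, 28, 39, 43, 44, 47
No ties — each value takes its position as its rank.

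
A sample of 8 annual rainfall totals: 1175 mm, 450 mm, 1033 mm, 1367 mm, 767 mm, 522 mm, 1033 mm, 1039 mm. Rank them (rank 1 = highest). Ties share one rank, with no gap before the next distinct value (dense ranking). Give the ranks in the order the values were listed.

Sorted (descending): 1367, 1175, 1039, 1033, 1033, 767, 522, 450
The 2 values of 1033 share dense rank 4.
Remaining distinct values take the next consecutive integers.

2, 7, 4, 1, 5, 6, 4, 3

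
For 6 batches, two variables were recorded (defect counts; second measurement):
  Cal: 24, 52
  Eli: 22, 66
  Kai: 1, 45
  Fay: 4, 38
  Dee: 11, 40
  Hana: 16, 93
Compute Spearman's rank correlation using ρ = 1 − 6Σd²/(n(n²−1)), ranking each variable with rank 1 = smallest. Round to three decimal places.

0.600

Ranks of variable 1: 6, 5, 1, 2, 3, 4
Ranks of variable 2: 4, 5, 3, 1, 2, 6
d = r₁ − r₂: 2, 0, -2, 1, 1, -2
d²: 4, 0, 4, 1, 1, 4; Σd² = 14
ρ = 1 − 6·14/(6·35) = 1 − 84/210 = 0.600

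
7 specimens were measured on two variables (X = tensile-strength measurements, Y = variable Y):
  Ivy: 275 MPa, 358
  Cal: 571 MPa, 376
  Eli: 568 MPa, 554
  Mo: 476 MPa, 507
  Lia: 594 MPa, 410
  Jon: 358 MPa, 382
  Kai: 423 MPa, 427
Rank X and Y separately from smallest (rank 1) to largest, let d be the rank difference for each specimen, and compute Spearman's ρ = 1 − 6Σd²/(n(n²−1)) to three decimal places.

Ranks of variable 1: 1, 6, 5, 4, 7, 2, 3
Ranks of variable 2: 1, 2, 7, 6, 4, 3, 5
d = r₁ − r₂: 0, 4, -2, -2, 3, -1, -2
d²: 0, 16, 4, 4, 9, 1, 4; Σd² = 38
ρ = 1 − 6·38/(7·48) = 1 − 228/336 = 0.321

0.321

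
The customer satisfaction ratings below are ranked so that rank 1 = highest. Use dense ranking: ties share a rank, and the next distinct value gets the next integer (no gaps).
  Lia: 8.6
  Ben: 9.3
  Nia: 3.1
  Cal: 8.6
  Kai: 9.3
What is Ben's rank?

Sorted (descending): 9.3, 9.3, 8.6, 8.6, 3.1
The 2 values of 9.3 share dense rank 1.
The 2 values of 8.6 share dense rank 2.
Remaining distinct values take the next consecutive integers.
Ben has value 9.3 → rank 1.

1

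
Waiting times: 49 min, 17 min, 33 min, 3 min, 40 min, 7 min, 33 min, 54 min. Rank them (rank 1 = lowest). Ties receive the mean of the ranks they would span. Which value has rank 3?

17

Sorted (ascending): 3, 7, 17, 33, 33, 40, 49, 54
The 2 values of 33 occupy positions 4–5 → average rank (4+5)/2 = 4.5.
Rank 3 → value 17.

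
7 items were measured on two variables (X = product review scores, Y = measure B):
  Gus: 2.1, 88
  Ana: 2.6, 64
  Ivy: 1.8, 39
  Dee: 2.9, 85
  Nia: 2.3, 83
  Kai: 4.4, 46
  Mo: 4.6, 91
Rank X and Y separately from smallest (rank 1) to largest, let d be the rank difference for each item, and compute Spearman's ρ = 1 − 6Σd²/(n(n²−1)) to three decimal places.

0.393

Ranks of variable 1: 2, 4, 1, 5, 3, 6, 7
Ranks of variable 2: 6, 3, 1, 5, 4, 2, 7
d = r₁ − r₂: -4, 1, 0, 0, -1, 4, 0
d²: 16, 1, 0, 0, 1, 16, 0; Σd² = 34
ρ = 1 − 6·34/(7·48) = 1 − 204/336 = 0.393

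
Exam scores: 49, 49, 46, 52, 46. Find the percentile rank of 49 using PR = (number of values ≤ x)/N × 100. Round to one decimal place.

80.0

N = 5.
Strictly below 49: 2. Equal to 49: 2.
PR = 4/5 × 100 = 80.0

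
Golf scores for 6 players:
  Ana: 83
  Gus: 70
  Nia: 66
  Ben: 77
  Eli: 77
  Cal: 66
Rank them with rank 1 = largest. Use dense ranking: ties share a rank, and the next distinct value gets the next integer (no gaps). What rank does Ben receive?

Sorted (descending): 83, 77, 77, 70, 66, 66
The 2 values of 77 share dense rank 2.
The 2 values of 66 share dense rank 4.
Remaining distinct values take the next consecutive integers.
Ben has value 77 → rank 2.

2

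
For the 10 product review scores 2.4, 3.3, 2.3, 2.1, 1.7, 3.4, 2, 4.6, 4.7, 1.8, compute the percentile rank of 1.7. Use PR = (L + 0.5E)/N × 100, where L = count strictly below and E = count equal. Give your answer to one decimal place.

N = 10.
Strictly below 1.7: 0. Equal to 1.7: 1.
PR = (0 + 0.5·1)/10 × 100 = 5.0

5.0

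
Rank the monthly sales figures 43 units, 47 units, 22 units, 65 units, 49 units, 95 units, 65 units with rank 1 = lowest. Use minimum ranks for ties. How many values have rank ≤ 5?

6

Sorted (ascending): 22, 43, 47, 49, 65, 65, 95
The 2 values of 65 occupy positions 5–6 → each gets rank 5.
Ranks ≤ 5: {1, 2, 3, 4, 5, 5} → 6 values.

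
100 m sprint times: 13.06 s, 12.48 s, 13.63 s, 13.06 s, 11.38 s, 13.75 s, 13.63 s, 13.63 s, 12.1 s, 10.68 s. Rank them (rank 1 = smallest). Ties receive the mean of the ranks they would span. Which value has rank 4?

12.48

Sorted (ascending): 10.68, 11.38, 12.1, 12.48, 13.06, 13.06, 13.63, 13.63, 13.63, 13.75
The 2 values of 13.06 occupy positions 5–6 → average rank (5+6)/2 = 5.5.
The 3 values of 13.63 occupy positions 7–9 → average rank 8.
Rank 4 → value 12.48.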